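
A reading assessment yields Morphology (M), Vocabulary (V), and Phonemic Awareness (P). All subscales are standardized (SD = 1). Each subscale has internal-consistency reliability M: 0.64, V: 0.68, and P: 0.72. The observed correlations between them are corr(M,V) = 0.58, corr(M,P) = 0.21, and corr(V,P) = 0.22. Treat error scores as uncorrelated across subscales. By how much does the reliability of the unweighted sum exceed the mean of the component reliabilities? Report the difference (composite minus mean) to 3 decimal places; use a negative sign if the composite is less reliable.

0.129

Var(sum) = 3 + 2.02 = 5.02; true-score variance = 2.04 + 2.02 = 4.06; composite reliability = 0.8088.
Mean component reliability = 0.6800.
Difference = 0.8088 − 0.6800 = 0.129.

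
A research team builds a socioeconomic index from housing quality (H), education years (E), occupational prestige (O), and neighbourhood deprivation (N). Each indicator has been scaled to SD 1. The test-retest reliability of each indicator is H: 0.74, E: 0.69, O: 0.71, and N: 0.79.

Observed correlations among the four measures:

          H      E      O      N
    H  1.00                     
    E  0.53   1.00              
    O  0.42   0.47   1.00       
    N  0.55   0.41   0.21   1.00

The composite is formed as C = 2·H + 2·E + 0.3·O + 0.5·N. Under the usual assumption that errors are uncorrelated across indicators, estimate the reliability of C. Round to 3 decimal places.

0.849

Var(C) = 2² + 2² + 0.3² + 0.5² + 2·[4·0.53 + 0.6·0.42 + 0.55 + 0.6·0.47 + 0.41 + 0.15·0.21] = 8.34 + 7.291 = 15.631.
Under uncorrelated errors the observed covariances equal the true-score covariances, so only the own-variance terms attenuate.
True-score variance = [2²·0.74 + 2²·0.69 + 0.3²·0.71 + 0.5²·0.79] + 7.291 = 5.9814 + 7.291 = 13.2724.
Reliability = 13.2724 / 15.631 = 0.849.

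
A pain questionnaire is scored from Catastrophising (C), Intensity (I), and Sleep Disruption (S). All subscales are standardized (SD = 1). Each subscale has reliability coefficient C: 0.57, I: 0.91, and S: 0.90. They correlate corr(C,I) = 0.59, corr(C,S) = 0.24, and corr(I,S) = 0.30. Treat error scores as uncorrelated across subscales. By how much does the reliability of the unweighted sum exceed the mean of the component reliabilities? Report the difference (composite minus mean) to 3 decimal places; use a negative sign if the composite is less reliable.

Var(sum) = 3 + 2.26 = 5.26; true-score variance = 2.38 + 2.26 = 4.64; composite reliability = 0.8821.
Mean component reliability = 0.7933.
Difference = 0.8821 − 0.7933 = 0.089.

0.089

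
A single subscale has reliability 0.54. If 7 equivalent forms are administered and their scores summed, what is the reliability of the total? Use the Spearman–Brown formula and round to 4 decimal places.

0.8915

ρ_k = kρ / (1 + (k−1)ρ) = 7·0.54 / (1 + 6·0.54) = 3.780 / 4.240 = 0.8915.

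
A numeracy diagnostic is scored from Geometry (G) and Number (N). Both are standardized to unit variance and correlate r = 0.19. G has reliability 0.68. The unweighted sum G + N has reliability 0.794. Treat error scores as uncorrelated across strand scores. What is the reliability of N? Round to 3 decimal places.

Var(G+N) = 2 + 2·0.19 = 2.380.
True-score variance = ρ_G + ρ_N + 2·0.19, so 0.794 = (0.68 + ρ_N + 0.38) / 2.380.
ρ_N = 0.794·2.380 − 0.68 − 0.38 = 0.830.

0.830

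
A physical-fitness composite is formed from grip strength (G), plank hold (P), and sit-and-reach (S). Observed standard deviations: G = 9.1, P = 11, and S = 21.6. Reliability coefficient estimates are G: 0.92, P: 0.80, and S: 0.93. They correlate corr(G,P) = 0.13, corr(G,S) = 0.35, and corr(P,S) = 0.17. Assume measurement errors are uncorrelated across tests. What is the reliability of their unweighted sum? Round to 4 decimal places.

Var(G+P+S) = 9.1² + 11² + 21.6² + 2·[9.1·11·0.13 + 9.1·21.6·0.35 + 11·21.6·0.17] = 670.37 + 244.402 = 914.772.
With uncorrelated errors the cross-covariances are all true-score covariance, so they carry over unchanged; only the diagonal terms shrink to ρᵢσᵢ².
True-score variance = [9.1²·0.92 + 11²·0.80 + 21.6²·0.93] + 244.402 = 606.886 + 244.402 = 851.288.
Reliability = 851.288 / 914.772 = 0.9306.

0.9306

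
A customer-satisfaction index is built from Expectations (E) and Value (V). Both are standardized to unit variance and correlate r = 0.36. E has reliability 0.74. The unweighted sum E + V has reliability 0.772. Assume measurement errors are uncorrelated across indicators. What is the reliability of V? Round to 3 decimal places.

Var(E+V) = 2 + 2·0.36 = 2.720.
True-score variance = ρ_E + ρ_V + 2·0.36, so 0.772 = (0.74 + ρ_V + 0.72) / 2.720.
ρ_V = 0.772·2.720 − 0.74 − 0.72 = 0.640.

0.640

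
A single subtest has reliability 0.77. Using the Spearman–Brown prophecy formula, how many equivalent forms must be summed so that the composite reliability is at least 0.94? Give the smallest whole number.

k ≥ ρ*(1−ρ₁)/(ρ₁(1−ρ*)) = 0.94·0.23 / (0.77·0.06) = 4.680.
Smallest integer k = 5.

5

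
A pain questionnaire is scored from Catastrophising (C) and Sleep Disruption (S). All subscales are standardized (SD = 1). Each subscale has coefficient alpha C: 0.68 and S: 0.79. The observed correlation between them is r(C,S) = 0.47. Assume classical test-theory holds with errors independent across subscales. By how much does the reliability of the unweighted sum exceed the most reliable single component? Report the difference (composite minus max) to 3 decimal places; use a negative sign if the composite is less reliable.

Var(sum) = 2 + 0.94 = 2.94; true-score variance = 1.47 + 0.94 = 2.41; composite reliability = 0.8197.
Max component reliability = 0.7900.
Difference = 0.8197 − 0.7900 = 0.030.

0.030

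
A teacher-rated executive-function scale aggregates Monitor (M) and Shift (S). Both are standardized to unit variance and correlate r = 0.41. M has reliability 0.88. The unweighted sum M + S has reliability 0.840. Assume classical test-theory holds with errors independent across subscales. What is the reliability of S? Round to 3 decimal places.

Var(M+S) = 2 + 2·0.41 = 2.820.
True-score variance = ρ_M + ρ_S + 2·0.41, so 0.840 = (0.88 + ρ_S + 0.82) / 2.820.
ρ_S = 0.840·2.820 − 0.88 − 0.82 = 0.669.

0.669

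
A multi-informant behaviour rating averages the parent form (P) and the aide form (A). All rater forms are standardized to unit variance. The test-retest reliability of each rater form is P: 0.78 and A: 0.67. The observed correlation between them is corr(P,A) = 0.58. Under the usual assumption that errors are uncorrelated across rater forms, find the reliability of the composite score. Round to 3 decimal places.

0.826

Var(P+A) = 2 + 2·[0.58] = 2 + 1.16 = 3.16.
With uncorrelated errors the cross-covariances are all true-score covariance, so they carry over unchanged; only the diagonal terms shrink to ρᵢσᵢ².
True-score variance = [0.78 + 0.67] + 1.16 = 1.45 + 1.16 = 2.61.
Reliability = 2.61 / 3.16 = 0.826.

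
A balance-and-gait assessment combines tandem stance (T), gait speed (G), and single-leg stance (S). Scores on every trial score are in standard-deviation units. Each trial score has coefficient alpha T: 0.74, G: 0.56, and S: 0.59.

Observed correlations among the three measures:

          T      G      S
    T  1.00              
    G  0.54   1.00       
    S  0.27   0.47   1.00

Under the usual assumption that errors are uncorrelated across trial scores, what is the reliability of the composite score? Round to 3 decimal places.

0.800

Var(T+G+S) = 3 + 2·[0.54 + 0.27 + 0.47] = 3 + 2.56 = 5.56.
Under uncorrelated errors the observed covariances equal the true-score covariances, so only the own-variance terms attenuate.
True-score variance = [0.74 + 0.56 + 0.59] + 2.56 = 1.89 + 2.56 = 4.45.
Reliability = 4.45 / 5.56 = 0.800.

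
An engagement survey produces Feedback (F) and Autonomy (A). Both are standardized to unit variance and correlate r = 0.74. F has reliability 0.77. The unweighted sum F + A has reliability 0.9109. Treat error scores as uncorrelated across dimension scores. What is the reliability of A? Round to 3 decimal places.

0.920

Var(F+A) = 2 + 2·0.74 = 3.480.
True-score variance = ρ_F + ρ_A + 2·0.74, so 0.9109 = (0.77 + ρ_A + 1.48) / 3.480.
ρ_A = 0.9109·3.480 − 0.77 − 1.48 = 0.920.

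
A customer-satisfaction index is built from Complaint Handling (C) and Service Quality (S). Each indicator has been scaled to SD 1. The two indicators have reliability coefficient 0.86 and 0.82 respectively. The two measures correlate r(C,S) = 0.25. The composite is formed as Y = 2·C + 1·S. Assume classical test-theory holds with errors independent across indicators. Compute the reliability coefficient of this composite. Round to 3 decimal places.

Var(Y) = 2² + 1 + 2·[2·0.25] = 5 + 1 = 6.
With uncorrelated errors the cross-covariances are all true-score covariance, so they carry over unchanged; only the diagonal terms shrink to ρᵢσᵢ².
True-score variance = [2²·0.86 + 0.82] + 1 = 4.26 + 1 = 5.26.
Reliability = 5.26 / 6 = 0.877.

0.877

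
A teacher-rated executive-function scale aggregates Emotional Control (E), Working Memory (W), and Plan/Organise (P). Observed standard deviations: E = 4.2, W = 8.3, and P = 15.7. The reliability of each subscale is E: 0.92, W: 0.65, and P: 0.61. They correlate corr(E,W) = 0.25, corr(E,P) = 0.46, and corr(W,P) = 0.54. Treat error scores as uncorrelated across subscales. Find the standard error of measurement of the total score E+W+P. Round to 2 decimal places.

11.03

Var(total) = 333.02 + 218.83 = 551.85.
True-score variance = 211.366 + 218.83 = 430.196, so reliability = 0.7796.
Error variance = 551.85 − 430.196 = 121.654; SEM = √121.654 = 11.03.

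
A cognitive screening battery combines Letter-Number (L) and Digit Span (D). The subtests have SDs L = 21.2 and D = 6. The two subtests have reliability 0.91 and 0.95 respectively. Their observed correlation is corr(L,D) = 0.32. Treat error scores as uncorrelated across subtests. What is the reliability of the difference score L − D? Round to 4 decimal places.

0.8954

Var(L−D) = 21.2² + 6² − 2·21.2·6·0.32 = 485.44 − 81.408 = 404.032.
Under uncorrelated errors the observed covariances equal the true-score covariances, so only the own-variance terms attenuate.
True-score variance = [21.2²·0.91 + 6²·0.95] − 81.408 = 443.19 − 81.408 = 361.782.
Reliability = 361.782 / 404.032 = 0.8954.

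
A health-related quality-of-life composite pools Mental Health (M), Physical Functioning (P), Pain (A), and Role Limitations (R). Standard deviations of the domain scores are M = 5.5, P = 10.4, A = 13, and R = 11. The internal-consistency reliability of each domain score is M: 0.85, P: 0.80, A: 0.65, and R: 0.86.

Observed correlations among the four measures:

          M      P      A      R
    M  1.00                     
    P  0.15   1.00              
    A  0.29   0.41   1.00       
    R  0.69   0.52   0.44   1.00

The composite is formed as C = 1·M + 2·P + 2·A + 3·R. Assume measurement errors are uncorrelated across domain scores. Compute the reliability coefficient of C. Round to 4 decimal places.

0.8935

Var(C) = 5.5² + 2²·10.4² + 2²·13² + 3²·11² + 2·[2·5.5·10.4·0.15 + 2·5.5·13·0.29 + 3·5.5·11·0.69 + 4·10.4·13·0.41 + 6·10.4·11·0.52 + 6·13·11·0.44] = 2227.89 + 2280.08 = 4507.97.
Because errors are independent across components, Cov(Tᵢ,Tⱼ) = Cov(Xᵢ,Xⱼ); the off-diagonal part of the true-score variance is the same as above.
True-score variance = [5.5²·0.85 + 2²·10.4²·0.80 + 2²·13²·0.65 + 3²·11²·0.86] + 2280.08 = 1747.76 + 2280.08 = 4027.85.
Reliability = 4027.85 / 4507.97 = 0.8935.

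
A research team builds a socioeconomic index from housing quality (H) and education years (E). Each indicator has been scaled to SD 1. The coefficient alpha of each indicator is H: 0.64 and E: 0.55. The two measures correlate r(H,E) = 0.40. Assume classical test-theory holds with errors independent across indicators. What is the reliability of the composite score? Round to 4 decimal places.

Var(H+E) = 2 + 2·[0.40] = 2 + 0.8 = 2.8.
With uncorrelated errors the cross-covariances are all true-score covariance, so they carry over unchanged; only the diagonal terms shrink to ρᵢσᵢ².
True-score variance = [0.64 + 0.55] + 0.8 = 1.19 + 0.8 = 1.99.
Reliability = 1.99 / 2.8 = 0.7107.

0.7107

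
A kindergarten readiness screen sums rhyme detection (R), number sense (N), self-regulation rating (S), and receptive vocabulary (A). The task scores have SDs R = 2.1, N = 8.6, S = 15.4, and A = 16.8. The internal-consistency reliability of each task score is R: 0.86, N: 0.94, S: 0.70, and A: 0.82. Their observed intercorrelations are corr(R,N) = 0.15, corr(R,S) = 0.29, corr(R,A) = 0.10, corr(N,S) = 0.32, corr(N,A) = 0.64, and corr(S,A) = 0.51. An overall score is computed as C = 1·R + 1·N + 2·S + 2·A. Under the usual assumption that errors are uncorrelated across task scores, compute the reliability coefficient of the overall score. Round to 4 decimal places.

0.8706

Var(C) = 2.1² + 8.6² + 2²·15.4² + 2²·16.8² + 2·[2.1·8.6·0.15 + 2·2.1·15.4·0.29 + 2·2.1·16.8·0.10 + 2·8.6·15.4·0.32 + 2·8.6·16.8·0.64 + 4·15.4·16.8·0.51] = 2155.97 + 1652.01 = 3807.98.
Under uncorrelated errors the observed covariances equal the true-score covariances, so only the own-variance terms attenuate.
True-score variance = [2.1²·0.86 + 8.6²·0.94 + 2²·15.4²·0.70 + 2²·16.8²·0.82] + 1652.01 = 1663.11 + 1652.01 = 3315.12.
Reliability = 3315.12 / 3807.98 = 0.8706.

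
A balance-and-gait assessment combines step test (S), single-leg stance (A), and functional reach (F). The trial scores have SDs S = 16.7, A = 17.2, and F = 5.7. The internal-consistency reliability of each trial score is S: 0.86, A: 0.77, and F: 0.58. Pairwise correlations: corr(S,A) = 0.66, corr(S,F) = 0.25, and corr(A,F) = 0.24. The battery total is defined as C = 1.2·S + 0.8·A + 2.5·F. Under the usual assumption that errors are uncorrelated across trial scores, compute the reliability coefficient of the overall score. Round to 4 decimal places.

Var(C) = 1.2²·16.7² + 0.8²·17.2² + 2.5²·5.7² + 2·[0.96·16.7·17.2·0.66 + 3·16.7·5.7·0.25 + 2·17.2·5.7·0.24] = 794.002 + 600.894 = 1394.9.
Because errors are independent across components, Cov(Tᵢ,Tⱼ) = Cov(Xᵢ,Xⱼ); the off-diagonal part of the true-score variance is the same as above.
True-score variance = [1.2²·16.7²·0.86 + 0.8²·17.2²·0.77 + 2.5²·5.7²·0.58] + 600.894 = 608.944 + 600.894 = 1209.84.
Reliability = 1209.84 / 1394.9 = 0.8673.

0.8673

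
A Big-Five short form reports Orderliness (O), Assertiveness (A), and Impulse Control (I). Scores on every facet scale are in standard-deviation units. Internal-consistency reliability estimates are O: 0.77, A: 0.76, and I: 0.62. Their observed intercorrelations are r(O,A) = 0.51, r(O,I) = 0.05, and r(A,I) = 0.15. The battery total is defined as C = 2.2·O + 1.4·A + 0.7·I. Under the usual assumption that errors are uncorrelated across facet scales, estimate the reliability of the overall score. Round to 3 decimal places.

0.837

Var(C) = 2.2² + 1.4² + 0.7² + 2·[3.08·0.51 + 1.54·0.05 + 0.98·0.15] = 7.29 + 3.5896 = 10.8796.
With uncorrelated errors the cross-covariances are all true-score covariance, so they carry over unchanged; only the diagonal terms shrink to ρᵢσᵢ².
True-score variance = [2.2²·0.77 + 1.4²·0.76 + 0.7²·0.62] + 3.5896 = 5.5202 + 3.5896 = 9.1098.
Reliability = 9.1098 / 10.8796 = 0.837.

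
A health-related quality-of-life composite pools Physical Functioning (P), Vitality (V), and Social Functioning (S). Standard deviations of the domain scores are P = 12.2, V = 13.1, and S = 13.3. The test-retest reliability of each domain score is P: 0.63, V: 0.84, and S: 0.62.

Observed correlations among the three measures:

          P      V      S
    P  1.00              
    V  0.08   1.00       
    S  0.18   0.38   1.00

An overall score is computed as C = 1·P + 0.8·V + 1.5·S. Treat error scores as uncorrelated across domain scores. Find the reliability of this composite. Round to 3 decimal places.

Var(C) = 12.2² + 0.8²·13.1² + 1.5²·13.3² + 2·[0.8·12.2·13.1·0.08 + 1.5·12.2·13.3·0.18 + 1.2·13.1·13.3·0.38] = 656.673 + 266.975 = 923.648.
Under uncorrelated errors the observed covariances equal the true-score covariances, so only the own-variance terms attenuate.
True-score variance = [12.2²·0.63 + 0.8²·13.1²·0.84 + 1.5²·13.3²·0.62] + 266.975 = 432.788 + 266.975 = 699.763.
Reliability = 699.763 / 923.648 = 0.758.

0.758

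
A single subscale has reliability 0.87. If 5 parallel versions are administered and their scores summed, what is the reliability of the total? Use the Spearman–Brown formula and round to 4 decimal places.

ρ_k = kρ / (1 + (k−1)ρ) = 5·0.87 / (1 + 4·0.87) = 4.350 / 4.480 = 0.9710.

0.9710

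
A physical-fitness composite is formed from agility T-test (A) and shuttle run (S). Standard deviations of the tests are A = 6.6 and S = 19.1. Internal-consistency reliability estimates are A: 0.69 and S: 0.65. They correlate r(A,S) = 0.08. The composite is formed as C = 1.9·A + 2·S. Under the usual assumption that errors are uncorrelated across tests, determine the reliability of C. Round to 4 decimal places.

0.6696

Var(C) = 1.9²·6.6² + 2²·19.1² + 2·[3.8·6.6·19.1·0.08] = 1616.49 + 76.6445 = 1693.14.
Under uncorrelated errors the observed covariances equal the true-score covariances, so only the own-variance terms attenuate.
True-score variance = [1.9²·6.6²·0.69 + 2²·19.1²·0.65] + 76.6445 = 1057.01 + 76.6445 = 1133.65.
Reliability = 1133.65 / 1693.14 = 0.6696.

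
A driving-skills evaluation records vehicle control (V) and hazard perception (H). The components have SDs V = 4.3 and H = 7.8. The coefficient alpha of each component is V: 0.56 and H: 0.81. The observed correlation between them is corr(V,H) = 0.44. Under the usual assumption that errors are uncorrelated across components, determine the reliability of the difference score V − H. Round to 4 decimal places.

Var(V−H) = 4.3² + 7.8² − 2·4.3·7.8·0.44 = 79.33 − 29.5152 = 49.8148.
Because errors are independent across components, Cov(Tᵢ,Tⱼ) = Cov(Xᵢ,Xⱼ); the off-diagonal part of the true-score variance is the same as above.
True-score variance = [4.3²·0.56 + 7.8²·0.81] − 29.5152 = 59.6348 − 29.5152 = 30.1196.
Reliability = 30.1196 / 49.8148 = 0.6046.

0.6046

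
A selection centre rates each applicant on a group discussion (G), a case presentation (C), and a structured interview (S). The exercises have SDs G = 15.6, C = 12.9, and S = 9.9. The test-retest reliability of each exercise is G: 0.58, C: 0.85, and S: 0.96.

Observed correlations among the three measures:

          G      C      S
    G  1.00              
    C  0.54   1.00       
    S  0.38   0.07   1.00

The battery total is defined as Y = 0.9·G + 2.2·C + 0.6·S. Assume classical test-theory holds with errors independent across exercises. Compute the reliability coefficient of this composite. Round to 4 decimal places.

0.8682

Var(Y) = 0.9²·15.6² + 2.2²·12.9² + 0.6²·9.9² + 2·[1.98·15.6·12.9·0.54 + 0.54·15.6·9.9·0.38 + 1.32·12.9·9.9·0.07] = 1037.83 + 517.315 = 1555.14.
With uncorrelated errors the cross-covariances are all true-score covariance, so they carry over unchanged; only the diagonal terms shrink to ρᵢσᵢ².
True-score variance = [0.9²·15.6²·0.58 + 2.2²·12.9²·0.85 + 0.6²·9.9²·0.96] + 517.315 = 832.814 + 517.315 = 1350.13.
Reliability = 1350.13 / 1555.14 = 0.8682.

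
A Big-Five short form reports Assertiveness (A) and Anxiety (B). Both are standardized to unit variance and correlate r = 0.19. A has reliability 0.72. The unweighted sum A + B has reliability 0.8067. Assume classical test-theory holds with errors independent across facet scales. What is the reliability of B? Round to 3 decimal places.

Var(A+B) = 2 + 2·0.19 = 2.380.
True-score variance = ρ_A + ρ_B + 2·0.19, so 0.8067 = (0.72 + ρ_B + 0.38) / 2.380.
ρ_B = 0.8067·2.380 − 0.72 − 0.38 = 0.820.

0.820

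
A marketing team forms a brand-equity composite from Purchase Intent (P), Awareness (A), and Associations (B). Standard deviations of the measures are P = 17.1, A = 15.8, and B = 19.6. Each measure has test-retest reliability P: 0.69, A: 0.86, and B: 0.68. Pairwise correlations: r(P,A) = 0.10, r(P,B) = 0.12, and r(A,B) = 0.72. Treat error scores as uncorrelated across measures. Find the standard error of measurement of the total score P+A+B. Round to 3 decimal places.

15.765

Var(total) = 926.21 + 580.414 = 1506.62.
True-score variance = 677.682 + 580.414 = 1258.1, so reliability = 0.8350.
Error variance = 1506.62 − 1258.1 = 248.528; SEM = √248.528 = 15.765.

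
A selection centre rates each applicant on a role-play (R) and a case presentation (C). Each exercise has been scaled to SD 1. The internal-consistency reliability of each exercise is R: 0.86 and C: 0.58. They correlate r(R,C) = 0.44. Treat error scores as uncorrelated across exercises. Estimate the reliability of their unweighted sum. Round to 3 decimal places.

Var(R+C) = 2 + 2·[0.44] = 2 + 0.88 = 2.88.
Under uncorrelated errors the observed covariances equal the true-score covariances, so only the own-variance terms attenuate.
True-score variance = [0.86 + 0.58] + 0.88 = 1.44 + 0.88 = 2.32.
Reliability = 2.32 / 2.88 = 0.806.

0.806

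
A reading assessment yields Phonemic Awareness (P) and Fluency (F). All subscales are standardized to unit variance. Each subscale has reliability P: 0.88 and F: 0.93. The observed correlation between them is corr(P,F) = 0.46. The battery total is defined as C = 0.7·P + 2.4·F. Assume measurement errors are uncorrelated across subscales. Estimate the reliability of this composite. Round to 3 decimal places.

0.941

Var(C) = 0.7² + 2.4² + 2·[1.68·0.46] = 6.25 + 1.5456 = 7.7956.
With uncorrelated errors the cross-covariances are all true-score covariance, so they carry over unchanged; only the diagonal terms shrink to ρᵢσᵢ².
True-score variance = [0.7²·0.88 + 2.4²·0.93] + 1.5456 = 5.788 + 1.5456 = 7.3336.
Reliability = 7.3336 / 7.7956 = 0.941.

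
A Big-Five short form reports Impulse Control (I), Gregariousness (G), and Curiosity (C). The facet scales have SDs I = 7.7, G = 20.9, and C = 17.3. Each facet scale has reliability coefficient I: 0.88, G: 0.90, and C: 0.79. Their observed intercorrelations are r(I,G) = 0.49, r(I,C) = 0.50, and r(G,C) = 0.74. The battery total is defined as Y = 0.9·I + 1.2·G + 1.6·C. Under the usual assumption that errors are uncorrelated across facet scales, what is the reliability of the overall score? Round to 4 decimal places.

Var(Y) = 0.9²·7.7² + 1.2²·20.9² + 1.6²·17.3² + 2·[1.08·7.7·20.9·0.49 + 1.44·7.7·17.3·0.50 + 1.92·20.9·17.3·0.74] = 1443.21 + 1389.59 = 2832.8.
Because errors are independent across components, Cov(Tᵢ,Tⱼ) = Cov(Xᵢ,Xⱼ); the off-diagonal part of the true-score variance is the same as above.
True-score variance = [0.9²·7.7²·0.88 + 1.2²·20.9²·0.90 + 1.6²·17.3²·0.79] + 1389.59 = 1213.65 + 1389.59 = 2603.24.
Reliability = 2603.24 / 2832.8 = 0.9190.

0.9190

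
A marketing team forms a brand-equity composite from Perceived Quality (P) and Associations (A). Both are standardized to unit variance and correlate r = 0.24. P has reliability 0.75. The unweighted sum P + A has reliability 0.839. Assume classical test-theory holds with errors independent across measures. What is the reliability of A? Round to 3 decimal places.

Var(P+A) = 2 + 2·0.24 = 2.480.
True-score variance = ρ_P + ρ_A + 2·0.24, so 0.839 = (0.75 + ρ_A + 0.48) / 2.480.
ρ_A = 0.839·2.480 − 0.75 − 0.48 = 0.851.

0.851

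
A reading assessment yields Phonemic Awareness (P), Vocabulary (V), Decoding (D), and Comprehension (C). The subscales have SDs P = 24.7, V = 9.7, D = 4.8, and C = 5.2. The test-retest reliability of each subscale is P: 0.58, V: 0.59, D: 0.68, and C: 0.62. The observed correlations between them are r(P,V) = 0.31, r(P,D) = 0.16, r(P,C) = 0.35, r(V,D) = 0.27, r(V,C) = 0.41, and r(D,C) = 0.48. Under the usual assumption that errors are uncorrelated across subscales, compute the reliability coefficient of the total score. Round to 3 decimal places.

0.721

Var(P+V+D+C) = 24.7² + 9.7² + 4.8² + 5.2² + 2·[24.7·9.7·0.31 + 24.7·4.8·0.16 + 24.7·5.2·0.35 + 9.7·4.8·0.27 + 9.7·5.2·0.41 + 4.8·5.2·0.48] = 754.26 + 366.858 = 1121.12.
With uncorrelated errors the cross-covariances are all true-score covariance, so they carry over unchanged; only the diagonal terms shrink to ρᵢσᵢ².
True-score variance = [24.7²·0.58 + 9.7²·0.59 + 4.8²·0.68 + 5.2²·0.62] + 366.858 = 441.797 + 366.858 = 808.655.
Reliability = 808.655 / 1121.12 = 0.721.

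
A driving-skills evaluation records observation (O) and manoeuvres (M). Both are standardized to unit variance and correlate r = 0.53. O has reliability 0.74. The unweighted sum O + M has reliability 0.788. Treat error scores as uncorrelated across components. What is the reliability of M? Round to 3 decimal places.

0.611

Var(O+M) = 2 + 2·0.53 = 3.060.
True-score variance = ρ_O + ρ_M + 2·0.53, so 0.788 = (0.74 + ρ_M + 1.06) / 3.060.
ρ_M = 0.788·3.060 − 0.74 − 1.06 = 0.611.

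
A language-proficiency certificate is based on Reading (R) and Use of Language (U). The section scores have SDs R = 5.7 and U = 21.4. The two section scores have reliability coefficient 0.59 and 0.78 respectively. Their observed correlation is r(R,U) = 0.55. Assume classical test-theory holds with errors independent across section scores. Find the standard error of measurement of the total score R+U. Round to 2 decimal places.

Var(total) = 490.45 + 134.178 = 624.628.
True-score variance = 376.378 + 134.178 = 510.556, so reliability = 0.8174.
Error variance = 624.628 − 510.556 = 114.072; SEM = √114.072 = 10.68.

10.68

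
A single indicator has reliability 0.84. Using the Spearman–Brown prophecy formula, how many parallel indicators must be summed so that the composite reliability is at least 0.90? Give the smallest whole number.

2

k ≥ ρ*(1−ρ₁)/(ρ₁(1−ρ*)) = 0.90·0.16 / (0.84·0.10) = 1.714.
Smallest integer k = 2.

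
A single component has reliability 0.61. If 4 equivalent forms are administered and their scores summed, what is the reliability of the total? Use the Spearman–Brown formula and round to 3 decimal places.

0.862

ρ_k = kρ / (1 + (k−1)ρ) = 4·0.61 / (1 + 3·0.61) = 2.440 / 2.830 = 0.862.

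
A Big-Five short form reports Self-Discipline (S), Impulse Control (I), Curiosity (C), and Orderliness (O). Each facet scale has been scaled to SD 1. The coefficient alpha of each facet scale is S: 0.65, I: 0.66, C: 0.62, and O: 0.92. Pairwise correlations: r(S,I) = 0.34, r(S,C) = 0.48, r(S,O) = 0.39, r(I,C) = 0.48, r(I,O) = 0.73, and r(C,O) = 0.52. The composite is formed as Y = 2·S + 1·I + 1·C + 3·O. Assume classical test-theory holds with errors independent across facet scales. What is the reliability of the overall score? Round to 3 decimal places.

Var(Y) = 2² + 1 + 1 + 3² + 2·[2·0.34 + 2·0.48 + 6·0.39 + 0.48 + 3·0.73 + 3·0.52] = 15 + 16.42 = 31.42.
Because errors are independent across components, Cov(Tᵢ,Tⱼ) = Cov(Xᵢ,Xⱼ); the off-diagonal part of the true-score variance is the same as above.
True-score variance = [2²·0.65 + 0.66 + 0.62 + 3²·0.92] + 16.42 = 12.16 + 16.42 = 28.58.
Reliability = 28.58 / 31.42 = 0.910.

0.910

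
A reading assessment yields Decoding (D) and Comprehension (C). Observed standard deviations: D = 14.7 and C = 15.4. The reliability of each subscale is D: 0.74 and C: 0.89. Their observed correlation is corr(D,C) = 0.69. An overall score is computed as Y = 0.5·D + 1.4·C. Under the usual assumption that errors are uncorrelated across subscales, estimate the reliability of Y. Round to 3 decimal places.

0.912

Var(Y) = 0.5²·14.7² + 1.4²·15.4² + 2·[0.7·14.7·15.4·0.69] = 518.856 + 218.683 = 737.539.
Because errors are independent across components, Cov(Tᵢ,Tⱼ) = Cov(Xᵢ,Xⱼ); the off-diagonal part of the true-score variance is the same as above.
True-score variance = [0.5²·14.7²·0.74 + 1.4²·15.4²·0.89] + 218.683 = 453.679 + 218.683 = 672.362.
Reliability = 672.362 / 737.539 = 0.912.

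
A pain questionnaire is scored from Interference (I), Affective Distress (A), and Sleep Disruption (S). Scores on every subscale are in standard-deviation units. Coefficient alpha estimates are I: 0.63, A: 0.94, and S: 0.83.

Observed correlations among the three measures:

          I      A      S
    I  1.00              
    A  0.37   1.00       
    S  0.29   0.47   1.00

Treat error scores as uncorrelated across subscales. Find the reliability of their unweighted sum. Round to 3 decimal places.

0.886

Var(I+A+S) = 3 + 2·[0.37 + 0.29 + 0.47] = 3 + 2.26 = 5.26.
With uncorrelated errors the cross-covariances are all true-score covariance, so they carry over unchanged; only the diagonal terms shrink to ρᵢσᵢ².
True-score variance = [0.63 + 0.94 + 0.83] + 2.26 = 2.4 + 2.26 = 4.66.
Reliability = 4.66 / 5.26 = 0.886.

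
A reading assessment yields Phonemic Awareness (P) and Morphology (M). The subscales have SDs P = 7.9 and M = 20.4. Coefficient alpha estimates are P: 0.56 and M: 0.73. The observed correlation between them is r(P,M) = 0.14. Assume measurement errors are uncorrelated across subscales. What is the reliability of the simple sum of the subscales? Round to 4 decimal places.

Var(P+M) = 7.9² + 20.4² + 2·[7.9·20.4·0.14] = 478.57 + 45.1248 = 523.695.
Because errors are independent across components, Cov(Tᵢ,Tⱼ) = Cov(Xᵢ,Xⱼ); the off-diagonal part of the true-score variance is the same as above.
True-score variance = [7.9²·0.56 + 20.4²·0.73] + 45.1248 = 338.746 + 45.1248 = 383.871.
Reliability = 383.871 / 523.695 = 0.7330.

0.7330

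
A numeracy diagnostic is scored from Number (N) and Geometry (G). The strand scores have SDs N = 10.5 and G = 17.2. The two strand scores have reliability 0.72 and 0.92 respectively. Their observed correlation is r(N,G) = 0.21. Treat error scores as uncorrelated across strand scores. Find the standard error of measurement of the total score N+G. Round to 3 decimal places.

Var(total) = 406.09 + 75.852 = 481.942.
True-score variance = 351.553 + 75.852 = 427.405, so reliability = 0.8868.
Error variance = 481.942 − 427.405 = 54.5372; SEM = √54.5372 = 7.385.

7.385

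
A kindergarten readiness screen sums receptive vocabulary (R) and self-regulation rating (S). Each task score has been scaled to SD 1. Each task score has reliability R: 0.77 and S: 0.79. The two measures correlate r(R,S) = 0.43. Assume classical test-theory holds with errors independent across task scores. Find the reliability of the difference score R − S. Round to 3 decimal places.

0.614

Var(R−S) = 1 + 1 − 2·0.43 = 2 − 0.86 = 1.14.
Under uncorrelated errors the observed covariances equal the true-score covariances, so only the own-variance terms attenuate.
True-score variance = [0.77 + 0.79] − 0.86 = 1.56 − 0.86 = 0.7.
Reliability = 0.7 / 1.14 = 0.614.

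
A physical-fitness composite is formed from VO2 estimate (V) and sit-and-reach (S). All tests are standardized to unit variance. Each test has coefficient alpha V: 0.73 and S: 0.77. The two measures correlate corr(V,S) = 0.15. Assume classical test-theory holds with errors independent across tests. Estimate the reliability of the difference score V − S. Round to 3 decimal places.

Var(V−S) = 1 + 1 − 2·0.15 = 2 − 0.3 = 1.7.
Because errors are independent across components, Cov(Tᵢ,Tⱼ) = Cov(Xᵢ,Xⱼ); the off-diagonal part of the true-score variance is the same as above.
True-score variance = [0.73 + 0.77] − 0.3 = 1.5 − 0.3 = 1.2.
Reliability = 1.2 / 1.7 = 0.706.

0.706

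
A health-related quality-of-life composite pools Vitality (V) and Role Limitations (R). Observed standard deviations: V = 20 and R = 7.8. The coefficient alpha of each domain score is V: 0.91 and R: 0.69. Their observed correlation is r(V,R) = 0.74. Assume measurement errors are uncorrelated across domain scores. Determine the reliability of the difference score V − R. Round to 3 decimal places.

Var(V−R) = 20² + 7.8² − 2·20·7.8·0.74 = 460.84 − 230.88 = 229.96.
Because errors are independent across components, Cov(Tᵢ,Tⱼ) = Cov(Xᵢ,Xⱼ); the off-diagonal part of the true-score variance is the same as above.
True-score variance = [20²·0.91 + 7.8²·0.69] − 230.88 = 405.98 − 230.88 = 175.1.
Reliability = 175.1 / 229.96 = 0.761.

0.761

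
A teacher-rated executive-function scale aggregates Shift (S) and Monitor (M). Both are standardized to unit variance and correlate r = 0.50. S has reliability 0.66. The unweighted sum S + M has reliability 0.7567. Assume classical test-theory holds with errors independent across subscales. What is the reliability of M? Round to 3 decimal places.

0.610

Var(S+M) = 2 + 2·0.50 = 3.000.
True-score variance = ρ_S + ρ_M + 2·0.50, so 0.7567 = (0.66 + ρ_M + 1.00) / 3.000.
ρ_M = 0.7567·3.000 − 0.66 − 1.00 = 0.610.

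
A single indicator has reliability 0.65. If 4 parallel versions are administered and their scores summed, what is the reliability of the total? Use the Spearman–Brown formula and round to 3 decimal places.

ρ_k = kρ / (1 + (k−1)ρ) = 4·0.65 / (1 + 3·0.65) = 2.600 / 2.950 = 0.881.

0.881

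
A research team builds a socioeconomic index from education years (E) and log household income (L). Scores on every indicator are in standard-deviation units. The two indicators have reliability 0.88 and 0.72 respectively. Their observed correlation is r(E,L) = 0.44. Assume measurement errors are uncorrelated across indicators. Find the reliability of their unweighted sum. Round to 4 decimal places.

Var(E+L) = 2 + 2·[0.44] = 2 + 0.88 = 2.88.
Under uncorrelated errors the observed covariances equal the true-score covariances, so only the own-variance terms attenuate.
True-score variance = [0.88 + 0.72] + 0.88 = 1.6 + 0.88 = 2.48.
Reliability = 2.48 / 2.88 = 0.8611.

0.8611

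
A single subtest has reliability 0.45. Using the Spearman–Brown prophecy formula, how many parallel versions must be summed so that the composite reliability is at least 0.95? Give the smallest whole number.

k ≥ ρ*(1−ρ₁)/(ρ₁(1−ρ*)) = 0.95·0.55 / (0.45·0.05) = 23.222.
Smallest integer k = 24.

24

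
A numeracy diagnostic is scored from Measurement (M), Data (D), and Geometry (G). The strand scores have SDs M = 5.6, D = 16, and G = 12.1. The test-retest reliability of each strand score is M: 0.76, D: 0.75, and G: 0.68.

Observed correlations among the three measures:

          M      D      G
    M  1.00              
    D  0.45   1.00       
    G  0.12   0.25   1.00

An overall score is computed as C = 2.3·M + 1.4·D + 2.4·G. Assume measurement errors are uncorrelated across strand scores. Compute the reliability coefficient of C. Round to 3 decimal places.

0.801

Var(C) = 2.3²·5.6² + 1.4²·16² + 2.4²·12.1² + 2·[3.22·5.6·16·0.45 + 5.52·5.6·12.1·0.12 + 3.36·16·12.1·0.25] = 1510.98 + 674.677 = 2185.65.
Because errors are independent across components, Cov(Tᵢ,Tⱼ) = Cov(Xᵢ,Xⱼ); the off-diagonal part of the true-score variance is the same as above.
True-score variance = [2.3²·5.6²·0.76 + 1.4²·16²·0.75 + 2.4²·12.1²·0.68] + 674.677 = 1075.86 + 674.677 = 1750.54.
Reliability = 1750.54 / 2185.65 = 0.801.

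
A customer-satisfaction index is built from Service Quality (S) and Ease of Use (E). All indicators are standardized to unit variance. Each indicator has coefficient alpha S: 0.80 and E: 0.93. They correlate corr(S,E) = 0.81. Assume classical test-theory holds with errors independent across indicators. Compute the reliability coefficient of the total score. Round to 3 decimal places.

0.925

Var(S+E) = 2 + 2·[0.81] = 2 + 1.62 = 3.62.
With uncorrelated errors the cross-covariances are all true-score covariance, so they carry over unchanged; only the diagonal terms shrink to ρᵢσᵢ².
True-score variance = [0.80 + 0.93] + 1.62 = 1.73 + 1.62 = 3.35.
Reliability = 3.35 / 3.62 = 0.925.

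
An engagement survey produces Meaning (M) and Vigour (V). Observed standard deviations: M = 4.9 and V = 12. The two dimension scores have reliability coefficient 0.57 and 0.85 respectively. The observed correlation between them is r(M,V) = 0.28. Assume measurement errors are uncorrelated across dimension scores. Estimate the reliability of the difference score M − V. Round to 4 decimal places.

0.7637

Var(M−V) = 4.9² + 12² − 2·4.9·12·0.28 = 168.01 − 32.928 = 135.082.
With uncorrelated errors the cross-covariances are all true-score covariance, so they carry over unchanged; only the diagonal terms shrink to ρᵢσᵢ².
True-score variance = [4.9²·0.57 + 12²·0.85] − 32.928 = 136.086 − 32.928 = 103.158.
Reliability = 103.158 / 135.082 = 0.7637.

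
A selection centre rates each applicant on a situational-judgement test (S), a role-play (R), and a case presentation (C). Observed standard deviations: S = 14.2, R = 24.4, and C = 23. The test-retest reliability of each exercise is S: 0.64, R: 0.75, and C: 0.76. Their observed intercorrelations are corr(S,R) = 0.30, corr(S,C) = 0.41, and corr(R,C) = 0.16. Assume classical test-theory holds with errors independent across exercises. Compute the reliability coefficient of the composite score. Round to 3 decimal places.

0.824

Var(S+R+C) = 14.2² + 24.4² + 23² + 2·[14.2·24.4·0.30 + 14.2·23·0.41 + 24.4·23·0.16] = 1326 + 655.284 = 1981.28.
Under uncorrelated errors the observed covariances equal the true-score covariances, so only the own-variance terms attenuate.
True-score variance = [14.2²·0.64 + 24.4²·0.75 + 23²·0.76] + 655.284 = 977.61 + 655.284 = 1632.89.
Reliability = 1632.89 / 1981.28 = 0.824.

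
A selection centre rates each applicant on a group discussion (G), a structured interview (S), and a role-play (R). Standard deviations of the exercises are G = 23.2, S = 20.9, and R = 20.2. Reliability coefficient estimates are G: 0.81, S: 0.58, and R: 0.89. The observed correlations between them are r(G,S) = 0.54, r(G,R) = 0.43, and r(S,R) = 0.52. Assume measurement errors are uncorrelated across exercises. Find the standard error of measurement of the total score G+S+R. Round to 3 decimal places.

Var(total) = 1383.09 + 1365.77 = 2748.86.
True-score variance = 1052.48 + 1365.77 = 2418.25, so reliability = 0.8797.
Error variance = 2748.86 − 2418.25 = 330.61; SEM = √330.61 = 18.183.

18.183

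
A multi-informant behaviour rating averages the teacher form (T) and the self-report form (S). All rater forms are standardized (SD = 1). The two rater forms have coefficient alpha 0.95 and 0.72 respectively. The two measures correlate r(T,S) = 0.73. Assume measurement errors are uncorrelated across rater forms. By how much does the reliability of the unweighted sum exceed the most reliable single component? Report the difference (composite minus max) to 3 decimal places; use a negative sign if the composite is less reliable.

Var(sum) = 2 + 1.46 = 3.46; true-score variance = 1.67 + 1.46 = 3.13; composite reliability = 0.9046.
Max component reliability = 0.9500.
Difference = 0.9046 − 0.9500 = -0.045.

-0.045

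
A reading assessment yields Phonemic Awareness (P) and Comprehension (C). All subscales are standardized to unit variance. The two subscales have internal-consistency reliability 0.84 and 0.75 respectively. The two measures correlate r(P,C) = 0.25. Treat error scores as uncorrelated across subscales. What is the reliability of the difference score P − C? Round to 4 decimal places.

Var(P−C) = 1 + 1 − 2·0.25 = 2 − 0.5 = 1.5.
With uncorrelated errors the cross-covariances are all true-score covariance, so they carry over unchanged; only the diagonal terms shrink to ρᵢσᵢ².
True-score variance = [0.84 + 0.75] − 0.5 = 1.59 − 0.5 = 1.09.
Reliability = 1.09 / 1.5 = 0.7267.

0.7267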